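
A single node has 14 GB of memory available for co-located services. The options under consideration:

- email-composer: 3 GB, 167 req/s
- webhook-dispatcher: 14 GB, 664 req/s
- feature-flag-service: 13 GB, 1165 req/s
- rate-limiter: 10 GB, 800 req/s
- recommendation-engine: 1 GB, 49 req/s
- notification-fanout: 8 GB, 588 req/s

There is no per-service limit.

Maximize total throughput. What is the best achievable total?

1214

Best packing: feature-flag-service + recommendation-engine — 14 GB, 1214 total.
Nothing else within 14 GB beats 1214.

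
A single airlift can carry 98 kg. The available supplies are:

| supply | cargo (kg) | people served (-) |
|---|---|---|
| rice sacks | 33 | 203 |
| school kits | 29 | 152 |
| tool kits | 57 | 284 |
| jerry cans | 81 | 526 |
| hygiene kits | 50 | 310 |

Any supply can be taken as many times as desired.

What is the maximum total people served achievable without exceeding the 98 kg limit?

The ratio heuristic lands on jerry cans (526) but leaves 17 kg idle.
Replace jerry cans with 2×rice sacks + school kits: the trade gains 32 net, giving 558 at 95 kg.

558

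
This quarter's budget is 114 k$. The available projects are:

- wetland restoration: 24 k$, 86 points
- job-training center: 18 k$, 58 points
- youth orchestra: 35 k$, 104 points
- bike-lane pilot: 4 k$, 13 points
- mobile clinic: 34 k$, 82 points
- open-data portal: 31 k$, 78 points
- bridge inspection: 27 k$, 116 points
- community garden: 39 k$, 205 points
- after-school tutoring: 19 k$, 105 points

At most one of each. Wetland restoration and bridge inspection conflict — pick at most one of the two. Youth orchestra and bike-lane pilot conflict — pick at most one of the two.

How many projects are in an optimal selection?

Optimal total is 497.
One optimal bundle: job-training center + bike-lane pilot + bridge inspection + community garden + after-school tutoring (107 k$).
Any selection reaching 497 contains exactly 5 projects.

5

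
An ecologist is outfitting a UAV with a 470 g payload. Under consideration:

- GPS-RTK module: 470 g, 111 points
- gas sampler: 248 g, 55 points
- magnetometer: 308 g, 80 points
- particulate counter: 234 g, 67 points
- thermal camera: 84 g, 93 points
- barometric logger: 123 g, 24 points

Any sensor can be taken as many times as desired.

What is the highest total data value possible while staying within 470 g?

465

Density check — thermal camera 1.11, particulate counter 0.29, magnetometer 0.26, GPS-RTK module 0.24 are the best per g.
Taking 5×thermal camera: 420 g used, 465 in data value.
The spare 50 g is too small for any remaining sensor, and no exchange beats 465.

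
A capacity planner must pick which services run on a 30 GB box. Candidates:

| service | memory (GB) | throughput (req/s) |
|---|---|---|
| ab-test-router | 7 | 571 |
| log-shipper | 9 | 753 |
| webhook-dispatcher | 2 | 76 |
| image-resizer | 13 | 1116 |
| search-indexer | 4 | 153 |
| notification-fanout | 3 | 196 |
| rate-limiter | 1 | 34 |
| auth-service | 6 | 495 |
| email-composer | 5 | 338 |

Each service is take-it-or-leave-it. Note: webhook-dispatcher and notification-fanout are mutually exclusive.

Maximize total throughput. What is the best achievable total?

Taking the top-ratio services first gives log-shipper + webhook-dispatcher + image-resizer + auth-service for 2440 (30 GB).
Replace webhook-dispatcher and auth-service with ab-test-router + rate-limiter: the trade gains 34 net, giving 2474 at 30 GB.

2474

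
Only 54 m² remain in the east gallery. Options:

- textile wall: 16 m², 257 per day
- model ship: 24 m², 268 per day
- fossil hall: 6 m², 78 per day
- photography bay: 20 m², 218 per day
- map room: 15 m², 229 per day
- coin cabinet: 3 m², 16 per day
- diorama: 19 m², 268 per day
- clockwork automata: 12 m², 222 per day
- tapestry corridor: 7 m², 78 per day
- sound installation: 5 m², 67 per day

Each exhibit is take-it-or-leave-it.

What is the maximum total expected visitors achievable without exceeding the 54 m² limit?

Density check — clockwork automata 18.50, textile wall 16.06, map room 15.27, diorama 14.11 are the best per m².
Best packing: textile wall + fossil hall + map room + clockwork automata + sound installation — 54 m², 853 total.

853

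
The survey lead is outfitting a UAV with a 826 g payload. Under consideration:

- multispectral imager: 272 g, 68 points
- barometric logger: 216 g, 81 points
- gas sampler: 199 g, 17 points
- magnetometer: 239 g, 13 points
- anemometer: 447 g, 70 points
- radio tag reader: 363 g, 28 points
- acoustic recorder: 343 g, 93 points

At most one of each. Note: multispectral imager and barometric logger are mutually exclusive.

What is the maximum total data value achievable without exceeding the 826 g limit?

Barometric logger + gas sampler + acoustic recorder uses 758 of the 826 g and totals 191.

191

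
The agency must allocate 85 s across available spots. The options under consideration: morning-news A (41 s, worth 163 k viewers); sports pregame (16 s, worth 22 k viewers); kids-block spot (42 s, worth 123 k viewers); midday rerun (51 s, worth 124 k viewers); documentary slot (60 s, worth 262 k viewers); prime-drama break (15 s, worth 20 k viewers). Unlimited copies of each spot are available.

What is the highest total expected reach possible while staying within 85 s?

326

Ranking by ratio (expected reach/s): documentary slot 4.37, morning-news A 3.98, kids-block spot 2.93.
A density-first pass picks sports pregame + documentary slot — 284 at 76 s.
The 76 s tied up in sports pregame and documentary slot is better spent on 2×morning-news A — total rises to 326 (82 s).
No other feasible combination exceeds 326.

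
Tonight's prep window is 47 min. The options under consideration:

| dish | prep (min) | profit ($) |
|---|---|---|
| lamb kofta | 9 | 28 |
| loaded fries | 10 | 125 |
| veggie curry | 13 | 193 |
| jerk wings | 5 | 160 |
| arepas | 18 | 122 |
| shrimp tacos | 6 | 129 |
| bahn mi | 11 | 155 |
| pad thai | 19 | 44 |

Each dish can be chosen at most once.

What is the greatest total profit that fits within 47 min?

762

Loaded fries + veggie curry + jerk wings + shrimp tacos + bahn mi uses 45 of the 47 min and totals 762.
The closest alternative, lamb kofta + veggie curry + jerk wings + shrimp tacos + bahn mi, reaches only 665.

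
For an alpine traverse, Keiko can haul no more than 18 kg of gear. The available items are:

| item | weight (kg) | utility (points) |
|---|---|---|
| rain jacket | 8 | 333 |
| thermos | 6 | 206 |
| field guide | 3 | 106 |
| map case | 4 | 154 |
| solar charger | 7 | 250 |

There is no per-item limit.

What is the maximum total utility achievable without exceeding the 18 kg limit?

Filling by ratio: 2×rain jacket for 666, with 2 kg left unused.
The 8 kg tied up in rain jacket is better spent on 2×field guide + map case — total rises to 699 (18 kg).
Nothing else within 18 kg beats 699.

699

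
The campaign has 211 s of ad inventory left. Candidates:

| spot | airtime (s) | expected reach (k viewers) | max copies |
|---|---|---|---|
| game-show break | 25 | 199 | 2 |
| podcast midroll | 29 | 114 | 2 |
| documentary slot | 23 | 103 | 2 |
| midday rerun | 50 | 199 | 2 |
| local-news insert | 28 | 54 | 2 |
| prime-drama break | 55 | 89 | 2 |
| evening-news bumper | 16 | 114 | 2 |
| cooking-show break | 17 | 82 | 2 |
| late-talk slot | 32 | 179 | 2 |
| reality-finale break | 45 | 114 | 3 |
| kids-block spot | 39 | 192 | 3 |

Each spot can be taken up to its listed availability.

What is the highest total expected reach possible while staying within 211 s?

1279

Greedy by ratio would take 2×game-show break + 2×evening-news bumper + cooking-show break + 2×late-talk slot + kids-block spot: 202 s used, total 1258.
The 17 s tied up in cooking-show break is better spent on documentary slot — total rises to 1279 (208 s).
Nothing else within 211 s beats 1279.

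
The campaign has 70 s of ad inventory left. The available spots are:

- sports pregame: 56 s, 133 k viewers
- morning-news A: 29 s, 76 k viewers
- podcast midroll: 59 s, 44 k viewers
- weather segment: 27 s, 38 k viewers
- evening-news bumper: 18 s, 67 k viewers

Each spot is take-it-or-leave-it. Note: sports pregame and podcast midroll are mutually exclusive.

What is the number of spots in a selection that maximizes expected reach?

2

Best achievable expected reach is 143.
One optimal bundle: morning-news A + evening-news bumper (47 s).
Any selection reaching 143 contains exactly 2 spots.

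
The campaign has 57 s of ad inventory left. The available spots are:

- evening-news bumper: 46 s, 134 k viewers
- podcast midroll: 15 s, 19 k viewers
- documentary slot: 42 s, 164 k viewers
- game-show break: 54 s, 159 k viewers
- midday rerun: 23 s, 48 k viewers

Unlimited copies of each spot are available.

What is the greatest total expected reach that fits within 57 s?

183

Density check — documentary slot 3.90, game-show break 2.94, evening-news bumper 2.91, midday rerun 2.09 are the best per s.
Best packing: podcast midroll + documentary slot — 57 s, 183 total.
That's the maximum — no swap from here does better than 183.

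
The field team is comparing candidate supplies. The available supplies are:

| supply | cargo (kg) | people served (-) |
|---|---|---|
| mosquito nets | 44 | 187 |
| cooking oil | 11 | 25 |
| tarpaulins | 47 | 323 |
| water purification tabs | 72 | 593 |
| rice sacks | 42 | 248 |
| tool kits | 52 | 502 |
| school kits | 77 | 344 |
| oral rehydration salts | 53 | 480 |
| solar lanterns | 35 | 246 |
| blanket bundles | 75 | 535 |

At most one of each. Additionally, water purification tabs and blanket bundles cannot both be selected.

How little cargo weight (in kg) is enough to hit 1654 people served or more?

206

Minimise kg subject to total people served ≥ 1654.
tarpaulins + water purification tabs + tool kits + solar lanterns: 1664 people served at 206 kg.
Any bundle with less than 206 kg falls short of 1654.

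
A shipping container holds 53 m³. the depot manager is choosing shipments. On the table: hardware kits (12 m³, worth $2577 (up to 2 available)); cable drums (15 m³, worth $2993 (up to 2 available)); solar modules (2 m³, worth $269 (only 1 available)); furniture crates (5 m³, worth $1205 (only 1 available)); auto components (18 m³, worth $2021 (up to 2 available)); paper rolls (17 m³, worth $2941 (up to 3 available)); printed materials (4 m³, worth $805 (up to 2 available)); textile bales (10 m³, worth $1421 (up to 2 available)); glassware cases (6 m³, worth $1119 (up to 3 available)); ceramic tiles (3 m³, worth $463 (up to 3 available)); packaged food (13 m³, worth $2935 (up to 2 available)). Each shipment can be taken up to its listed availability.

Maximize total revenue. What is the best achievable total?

11576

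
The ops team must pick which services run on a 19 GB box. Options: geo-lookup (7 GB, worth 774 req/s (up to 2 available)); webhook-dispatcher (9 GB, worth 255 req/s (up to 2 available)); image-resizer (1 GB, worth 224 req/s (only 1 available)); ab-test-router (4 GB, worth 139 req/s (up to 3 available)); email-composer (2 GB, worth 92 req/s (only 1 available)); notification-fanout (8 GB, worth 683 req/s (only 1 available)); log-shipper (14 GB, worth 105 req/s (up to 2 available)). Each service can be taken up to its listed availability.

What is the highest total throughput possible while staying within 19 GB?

A density-first pass picks 2×geo-lookup + image-resizer + email-composer — 1864 at 17 GB.
Dropping email-composer frees 2 GB; slotting in ab-test-router (4 GB) lifts the total to 1911 at 19 GB.

1911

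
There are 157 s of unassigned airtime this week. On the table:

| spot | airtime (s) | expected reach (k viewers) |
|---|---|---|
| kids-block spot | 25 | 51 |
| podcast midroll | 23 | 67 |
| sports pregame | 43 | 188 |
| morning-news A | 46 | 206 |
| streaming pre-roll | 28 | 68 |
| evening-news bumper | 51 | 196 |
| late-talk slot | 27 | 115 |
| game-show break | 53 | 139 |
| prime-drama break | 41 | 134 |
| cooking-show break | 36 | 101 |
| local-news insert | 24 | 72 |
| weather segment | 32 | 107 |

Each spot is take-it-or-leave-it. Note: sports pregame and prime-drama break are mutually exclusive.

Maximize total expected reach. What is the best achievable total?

624

The ratio heuristic lands on sports pregame + morning-news A + late-talk slot + weather segment (616) but leaves 9 s idle.
The 43 s tied up in sports pregame is better spent on evening-news bumper — total rises to 624 (156 s).
Nothing else feasible within 157 s beats 624.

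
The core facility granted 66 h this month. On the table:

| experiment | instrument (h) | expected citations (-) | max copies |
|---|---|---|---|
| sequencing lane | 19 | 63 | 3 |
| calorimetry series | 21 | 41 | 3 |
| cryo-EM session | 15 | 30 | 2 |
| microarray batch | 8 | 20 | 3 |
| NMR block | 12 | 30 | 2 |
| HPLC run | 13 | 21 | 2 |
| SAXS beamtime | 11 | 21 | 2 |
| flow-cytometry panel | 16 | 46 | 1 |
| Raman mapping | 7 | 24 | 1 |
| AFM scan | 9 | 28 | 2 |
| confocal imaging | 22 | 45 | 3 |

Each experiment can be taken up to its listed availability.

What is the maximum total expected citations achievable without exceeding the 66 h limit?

217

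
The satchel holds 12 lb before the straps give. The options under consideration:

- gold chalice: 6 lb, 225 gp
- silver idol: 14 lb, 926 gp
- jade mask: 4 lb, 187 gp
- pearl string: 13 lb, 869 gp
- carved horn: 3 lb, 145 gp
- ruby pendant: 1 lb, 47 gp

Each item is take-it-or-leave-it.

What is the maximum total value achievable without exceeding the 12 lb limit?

459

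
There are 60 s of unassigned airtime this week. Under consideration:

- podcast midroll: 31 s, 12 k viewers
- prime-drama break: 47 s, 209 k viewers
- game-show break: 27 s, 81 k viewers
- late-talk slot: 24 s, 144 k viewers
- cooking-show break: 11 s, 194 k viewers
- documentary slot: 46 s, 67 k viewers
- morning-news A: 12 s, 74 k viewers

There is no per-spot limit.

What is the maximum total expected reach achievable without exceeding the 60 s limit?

970

Best packing: 5×cooking-show break — 55 s, 970 total.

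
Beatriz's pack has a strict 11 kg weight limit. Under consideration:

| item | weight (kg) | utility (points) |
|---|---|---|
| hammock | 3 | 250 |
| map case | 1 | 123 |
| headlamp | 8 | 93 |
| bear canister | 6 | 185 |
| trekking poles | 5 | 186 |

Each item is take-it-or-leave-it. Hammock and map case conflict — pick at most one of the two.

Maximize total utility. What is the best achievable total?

436

Hammock + trekking poles uses 8 of the 11 kg and totals 436.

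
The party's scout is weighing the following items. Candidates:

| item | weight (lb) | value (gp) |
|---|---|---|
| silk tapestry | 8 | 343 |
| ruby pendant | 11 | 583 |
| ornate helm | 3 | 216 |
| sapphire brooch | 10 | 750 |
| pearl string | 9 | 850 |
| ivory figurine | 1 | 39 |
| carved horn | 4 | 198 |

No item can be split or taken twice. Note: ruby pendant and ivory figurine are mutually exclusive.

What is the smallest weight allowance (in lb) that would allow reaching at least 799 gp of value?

9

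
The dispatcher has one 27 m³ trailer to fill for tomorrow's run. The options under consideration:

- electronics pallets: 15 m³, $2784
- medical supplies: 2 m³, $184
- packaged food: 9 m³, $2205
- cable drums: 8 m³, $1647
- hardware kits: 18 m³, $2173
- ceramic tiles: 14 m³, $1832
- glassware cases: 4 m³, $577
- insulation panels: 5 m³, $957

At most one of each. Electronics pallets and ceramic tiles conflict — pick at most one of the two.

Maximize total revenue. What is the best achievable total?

5386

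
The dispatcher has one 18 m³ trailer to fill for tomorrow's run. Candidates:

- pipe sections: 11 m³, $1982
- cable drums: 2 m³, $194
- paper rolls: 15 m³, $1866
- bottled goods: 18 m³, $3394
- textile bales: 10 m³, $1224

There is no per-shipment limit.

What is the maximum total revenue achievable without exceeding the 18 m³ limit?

Ranking by ratio (revenue/m³): bottled goods 188.56, pipe sections 180.18, paper rolls 124.40, textile bales 122.40.
Taking bottled goods: 18 m³ used, 3394 in revenue.
Every other selection either busts 18 m³ or fails to beat 3394.

3394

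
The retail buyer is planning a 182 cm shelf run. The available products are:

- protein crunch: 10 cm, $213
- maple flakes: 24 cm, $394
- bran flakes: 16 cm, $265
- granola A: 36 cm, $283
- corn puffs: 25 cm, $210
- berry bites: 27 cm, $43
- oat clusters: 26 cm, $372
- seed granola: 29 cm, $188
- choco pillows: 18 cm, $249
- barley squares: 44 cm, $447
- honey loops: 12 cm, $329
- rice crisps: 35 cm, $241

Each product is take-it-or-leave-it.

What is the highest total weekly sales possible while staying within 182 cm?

2479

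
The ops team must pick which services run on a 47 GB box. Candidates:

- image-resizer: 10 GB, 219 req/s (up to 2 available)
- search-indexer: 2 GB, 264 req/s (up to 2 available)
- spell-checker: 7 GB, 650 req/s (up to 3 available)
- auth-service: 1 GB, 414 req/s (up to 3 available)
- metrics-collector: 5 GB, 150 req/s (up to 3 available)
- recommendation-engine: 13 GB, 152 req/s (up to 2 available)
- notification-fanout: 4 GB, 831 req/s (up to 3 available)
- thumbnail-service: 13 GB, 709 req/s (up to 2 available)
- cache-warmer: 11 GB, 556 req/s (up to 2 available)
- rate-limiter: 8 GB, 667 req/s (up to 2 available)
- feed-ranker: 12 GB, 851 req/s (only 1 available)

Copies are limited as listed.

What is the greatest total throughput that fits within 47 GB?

Greedy by ratio would take 2×search-indexer + 3×spell-checker + 3×auth-service + metrics-collector + 3×notification-fanout: 45 GB used, total 6363.
The 14 GB tied up in search-indexer and spell-checker and metrics-collector is better spent on 2×rate-limiter — total rises to 6633 (47 GB).

6633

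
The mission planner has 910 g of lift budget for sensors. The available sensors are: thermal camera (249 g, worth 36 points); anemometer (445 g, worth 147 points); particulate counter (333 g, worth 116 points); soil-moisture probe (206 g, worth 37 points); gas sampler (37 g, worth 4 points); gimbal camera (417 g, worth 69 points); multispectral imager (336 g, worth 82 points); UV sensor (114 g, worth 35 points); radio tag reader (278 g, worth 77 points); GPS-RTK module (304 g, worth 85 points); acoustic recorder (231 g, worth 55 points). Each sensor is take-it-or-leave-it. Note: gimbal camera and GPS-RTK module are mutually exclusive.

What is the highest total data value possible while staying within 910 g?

Taking anemometer + particulate counter + UV sensor: 892 g used, 298 in data value.
The closest alternative, anemometer + gas sampler + UV sensor + GPS-RTK module, reaches only 271.

298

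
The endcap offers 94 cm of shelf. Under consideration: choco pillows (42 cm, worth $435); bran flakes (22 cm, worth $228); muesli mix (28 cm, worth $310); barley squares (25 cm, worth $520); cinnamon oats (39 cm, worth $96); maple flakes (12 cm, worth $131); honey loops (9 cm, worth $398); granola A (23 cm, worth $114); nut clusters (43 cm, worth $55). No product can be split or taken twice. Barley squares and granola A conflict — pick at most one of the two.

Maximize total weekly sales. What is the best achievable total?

Density check — honey loops 44.22, barley squares 20.80, muesli mix 11.07 are the best per cm.
Greedy by ratio would take muesli mix + barley squares + maple flakes + honey loops: 74 cm used, total 1359.
Replace muesli mix with choco pillows: the trade gains 125 net, giving 1484 at 88 cm.
The closest alternative, bran flakes + muesli mix + barley squares + honey loops, reaches only 1456.

1484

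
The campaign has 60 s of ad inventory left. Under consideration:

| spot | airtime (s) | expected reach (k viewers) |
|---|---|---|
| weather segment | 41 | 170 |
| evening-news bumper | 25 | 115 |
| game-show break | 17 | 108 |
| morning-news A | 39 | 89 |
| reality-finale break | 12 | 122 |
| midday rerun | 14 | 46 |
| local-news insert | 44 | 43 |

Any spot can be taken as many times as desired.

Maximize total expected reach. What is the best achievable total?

5×reality-finale break uses 60 of the 60 s and totals 610.

610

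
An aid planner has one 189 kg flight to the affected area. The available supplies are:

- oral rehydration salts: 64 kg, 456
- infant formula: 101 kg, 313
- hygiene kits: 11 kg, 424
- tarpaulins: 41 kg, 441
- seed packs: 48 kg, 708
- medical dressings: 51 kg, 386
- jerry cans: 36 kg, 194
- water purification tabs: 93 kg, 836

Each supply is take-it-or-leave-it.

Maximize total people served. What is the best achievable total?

The ratio heuristic lands on hygiene kits + tarpaulins + seed packs + medical dressings + jerry cans (2153) but leaves 2 kg idle.
Dropping tarpaulins and medical dressings frees 92 kg; slotting in water purification tabs (93 kg) lifts the total to 2162 at 188 kg.
Next best is hygiene kits + tarpaulins + seed packs + medical dressings + jerry cans at 2153 (187 kg) — short by 9.

2162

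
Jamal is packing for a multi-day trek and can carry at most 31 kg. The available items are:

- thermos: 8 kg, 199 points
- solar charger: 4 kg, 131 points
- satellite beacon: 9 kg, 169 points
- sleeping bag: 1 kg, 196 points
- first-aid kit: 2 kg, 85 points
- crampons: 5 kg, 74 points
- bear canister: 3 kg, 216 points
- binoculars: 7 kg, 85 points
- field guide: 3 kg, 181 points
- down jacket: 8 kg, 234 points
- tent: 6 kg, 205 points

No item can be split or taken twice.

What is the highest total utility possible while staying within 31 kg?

Density check — sleeping bag 196.00, bear canister 72.00, field guide 60.33 are the best per kg.
Taking the top-ratio items first gives solar charger + sleeping bag + first-aid kit + bear canister + field guide + down jacket + tent for 1248 (27 kg).
Dropping solar charger frees 4 kg; slotting in thermos (8 kg) lifts the total to 1316 at 31 kg.

1316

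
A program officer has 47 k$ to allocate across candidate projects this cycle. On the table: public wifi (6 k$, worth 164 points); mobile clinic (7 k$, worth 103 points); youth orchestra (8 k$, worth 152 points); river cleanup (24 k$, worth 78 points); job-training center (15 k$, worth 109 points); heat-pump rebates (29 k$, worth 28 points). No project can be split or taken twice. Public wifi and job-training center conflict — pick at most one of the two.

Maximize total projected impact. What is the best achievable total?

497

Density check — public wifi 27.33, youth orchestra 19.00, mobile clinic 14.71, job-training center 7.27 are the best per k$.
Public wifi + mobile clinic + youth orchestra + river cleanup uses 45 of the 47 k$ and totals 497.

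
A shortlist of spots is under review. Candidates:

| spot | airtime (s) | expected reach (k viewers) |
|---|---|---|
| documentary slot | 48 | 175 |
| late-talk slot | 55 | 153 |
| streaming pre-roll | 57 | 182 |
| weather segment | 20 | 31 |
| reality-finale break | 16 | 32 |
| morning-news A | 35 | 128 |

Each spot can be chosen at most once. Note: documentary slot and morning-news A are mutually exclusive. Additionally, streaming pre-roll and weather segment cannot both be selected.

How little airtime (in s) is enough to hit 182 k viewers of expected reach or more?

57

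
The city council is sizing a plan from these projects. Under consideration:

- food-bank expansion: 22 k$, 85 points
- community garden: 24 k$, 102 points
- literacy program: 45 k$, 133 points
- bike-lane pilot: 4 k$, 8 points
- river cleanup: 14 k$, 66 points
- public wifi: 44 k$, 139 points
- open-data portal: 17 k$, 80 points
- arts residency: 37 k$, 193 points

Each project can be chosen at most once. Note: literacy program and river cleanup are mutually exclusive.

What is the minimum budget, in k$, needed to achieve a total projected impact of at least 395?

Look for the lowest-budget combination reaching 395.
Taking food-bank expansion + river cleanup + open-data portal + arts residency gives 424 (≥ 395) for 90 k$.
No combination under 90 k$ hits 395.

90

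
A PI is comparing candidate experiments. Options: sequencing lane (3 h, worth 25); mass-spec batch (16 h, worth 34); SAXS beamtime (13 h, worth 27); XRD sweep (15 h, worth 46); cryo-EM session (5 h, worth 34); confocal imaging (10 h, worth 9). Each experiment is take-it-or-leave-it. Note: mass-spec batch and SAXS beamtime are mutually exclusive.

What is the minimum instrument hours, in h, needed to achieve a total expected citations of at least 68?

18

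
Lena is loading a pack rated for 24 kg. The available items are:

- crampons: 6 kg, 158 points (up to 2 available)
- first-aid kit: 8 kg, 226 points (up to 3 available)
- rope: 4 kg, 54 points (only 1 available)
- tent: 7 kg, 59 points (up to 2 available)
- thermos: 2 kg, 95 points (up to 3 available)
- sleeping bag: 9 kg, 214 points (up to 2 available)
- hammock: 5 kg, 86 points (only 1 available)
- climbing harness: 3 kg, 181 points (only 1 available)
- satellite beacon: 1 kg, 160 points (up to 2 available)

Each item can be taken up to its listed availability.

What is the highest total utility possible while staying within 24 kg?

Ranking by ratio (utility/kg): satellite beacon 160.00, climbing harness 60.33, thermos 47.50.
Taking the top-ratio items first gives first-aid kit + 3×thermos + hammock + climbing harness + 2×satellite beacon for 1098 (24 kg).
The 13 kg tied up in first-aid kit and hammock is better spent on 2×crampons — total rises to 1102 (23 kg).
That's the maximum — no swap from here does better than 1102.

1102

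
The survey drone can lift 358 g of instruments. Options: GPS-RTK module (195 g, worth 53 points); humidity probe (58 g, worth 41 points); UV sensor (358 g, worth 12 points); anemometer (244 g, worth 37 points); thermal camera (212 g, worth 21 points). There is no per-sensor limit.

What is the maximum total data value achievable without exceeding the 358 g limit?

246

Taking 6×humidity probe: 348 g used, 246 in data value.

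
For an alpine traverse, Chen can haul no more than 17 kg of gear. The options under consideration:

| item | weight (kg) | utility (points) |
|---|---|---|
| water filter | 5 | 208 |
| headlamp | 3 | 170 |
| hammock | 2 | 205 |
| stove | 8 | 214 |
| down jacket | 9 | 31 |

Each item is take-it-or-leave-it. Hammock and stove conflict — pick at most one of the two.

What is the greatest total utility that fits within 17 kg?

592

Taking the top-ratio items first gives water filter + headlamp + hammock for 583 (10 kg).
Replace hammock with stove: the trade gains 9 net, giving 592 at 16 kg.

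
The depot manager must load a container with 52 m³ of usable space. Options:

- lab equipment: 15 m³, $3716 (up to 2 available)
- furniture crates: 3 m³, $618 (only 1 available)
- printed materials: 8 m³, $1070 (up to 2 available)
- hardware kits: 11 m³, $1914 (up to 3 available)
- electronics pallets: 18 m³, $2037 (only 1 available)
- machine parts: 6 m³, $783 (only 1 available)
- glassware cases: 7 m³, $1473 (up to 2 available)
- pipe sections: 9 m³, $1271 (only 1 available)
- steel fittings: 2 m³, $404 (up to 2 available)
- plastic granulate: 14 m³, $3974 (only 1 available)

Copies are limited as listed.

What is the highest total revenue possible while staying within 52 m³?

Ranking by ratio (revenue/m³): plastic granulate 283.86, lab equipment 247.73, glassware cases 210.43.
Taking 2×lab equipment + glassware cases + plastic granulate: 51 m³ used, 12879 in revenue.

12879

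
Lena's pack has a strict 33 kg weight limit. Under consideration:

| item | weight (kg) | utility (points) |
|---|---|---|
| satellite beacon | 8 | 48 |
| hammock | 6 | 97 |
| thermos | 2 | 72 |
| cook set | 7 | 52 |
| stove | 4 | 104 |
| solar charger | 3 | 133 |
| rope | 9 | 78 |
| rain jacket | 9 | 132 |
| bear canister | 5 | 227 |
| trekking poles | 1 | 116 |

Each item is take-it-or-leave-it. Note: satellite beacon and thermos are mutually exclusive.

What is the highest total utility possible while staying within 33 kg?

881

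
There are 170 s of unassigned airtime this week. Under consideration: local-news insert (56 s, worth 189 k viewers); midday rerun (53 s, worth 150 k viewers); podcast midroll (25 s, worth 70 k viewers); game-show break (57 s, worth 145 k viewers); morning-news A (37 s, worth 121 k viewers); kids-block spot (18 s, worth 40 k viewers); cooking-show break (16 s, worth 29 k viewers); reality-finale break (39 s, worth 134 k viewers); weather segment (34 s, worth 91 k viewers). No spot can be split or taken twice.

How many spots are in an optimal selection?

4

Best achievable expected reach is 535.
local-news insert + morning-news A + reality-finale break + weather segment hits 535 at 166 s.
Every optimal selection uses 4 spots.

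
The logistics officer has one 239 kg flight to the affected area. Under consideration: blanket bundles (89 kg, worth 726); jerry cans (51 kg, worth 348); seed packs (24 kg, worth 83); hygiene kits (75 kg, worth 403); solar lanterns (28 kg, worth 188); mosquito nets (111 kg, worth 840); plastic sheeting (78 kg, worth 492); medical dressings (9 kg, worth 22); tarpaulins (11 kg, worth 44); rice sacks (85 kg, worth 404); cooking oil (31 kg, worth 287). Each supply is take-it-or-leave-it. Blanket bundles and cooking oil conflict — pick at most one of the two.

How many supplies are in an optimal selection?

4

Best achievable people served is 1798.
For example blanket bundles + solar lanterns + mosquito nets + tarpaulins achieves it, using 239 kg.
All optima have 4 supplies.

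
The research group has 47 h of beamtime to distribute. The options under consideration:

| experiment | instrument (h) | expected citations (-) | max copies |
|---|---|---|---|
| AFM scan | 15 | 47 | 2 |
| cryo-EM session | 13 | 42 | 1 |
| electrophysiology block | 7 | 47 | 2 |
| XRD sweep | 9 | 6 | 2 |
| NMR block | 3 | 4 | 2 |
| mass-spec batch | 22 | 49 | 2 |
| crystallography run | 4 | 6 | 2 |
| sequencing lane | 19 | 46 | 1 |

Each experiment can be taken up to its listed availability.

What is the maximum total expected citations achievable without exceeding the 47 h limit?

192

Taking the top-ratio experiments first gives AFM scan + cryo-EM session + 2×electrophysiology block + crystallography run for 189 (46 h).
Replace cryo-EM session and crystallography run with AFM scan + NMR block: the trade gains 3 net, giving 192 at 47 h.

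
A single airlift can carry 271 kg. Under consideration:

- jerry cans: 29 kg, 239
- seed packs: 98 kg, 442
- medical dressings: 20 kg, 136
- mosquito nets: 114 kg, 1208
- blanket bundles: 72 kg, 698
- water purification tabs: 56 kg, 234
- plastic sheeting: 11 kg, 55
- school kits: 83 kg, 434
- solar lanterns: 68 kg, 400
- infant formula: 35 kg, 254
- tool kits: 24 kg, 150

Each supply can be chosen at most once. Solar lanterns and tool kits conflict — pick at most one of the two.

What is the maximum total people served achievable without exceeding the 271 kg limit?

2535

By people served per kg: mosquito nets 10.60, blanket bundles 9.69, jerry cans 8.24 lead.
Jerry cans + medical dressings + mosquito nets + blanket bundles + infant formula uses 270 of the 271 kg and totals 2535.
No other feasible combination exceeds 2535.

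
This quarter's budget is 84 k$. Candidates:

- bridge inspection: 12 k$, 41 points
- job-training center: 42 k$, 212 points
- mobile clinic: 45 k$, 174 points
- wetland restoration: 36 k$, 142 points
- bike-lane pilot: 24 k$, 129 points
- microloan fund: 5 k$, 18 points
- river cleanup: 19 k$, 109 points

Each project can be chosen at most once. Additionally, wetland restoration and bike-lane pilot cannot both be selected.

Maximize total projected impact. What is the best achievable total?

400

Bridge inspection + job-training center + bike-lane pilot + microloan fund uses 83 of the 84 k$ and totals 400.
The spare 1 k$ is too small for any remaining project, and no feasible exchange beats 400.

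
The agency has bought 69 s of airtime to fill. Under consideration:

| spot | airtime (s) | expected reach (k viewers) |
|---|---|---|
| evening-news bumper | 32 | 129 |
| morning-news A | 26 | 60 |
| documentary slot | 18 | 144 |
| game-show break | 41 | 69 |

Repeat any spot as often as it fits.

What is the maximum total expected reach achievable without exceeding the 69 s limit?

432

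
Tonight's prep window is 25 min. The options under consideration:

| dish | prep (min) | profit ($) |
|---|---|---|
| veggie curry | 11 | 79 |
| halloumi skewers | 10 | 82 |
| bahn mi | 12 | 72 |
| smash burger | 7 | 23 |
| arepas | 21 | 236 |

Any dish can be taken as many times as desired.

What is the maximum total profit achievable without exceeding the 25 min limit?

236

Arepas uses 21 of the 25 min and totals 236.
That's the maximum — no swap from here does better than 236.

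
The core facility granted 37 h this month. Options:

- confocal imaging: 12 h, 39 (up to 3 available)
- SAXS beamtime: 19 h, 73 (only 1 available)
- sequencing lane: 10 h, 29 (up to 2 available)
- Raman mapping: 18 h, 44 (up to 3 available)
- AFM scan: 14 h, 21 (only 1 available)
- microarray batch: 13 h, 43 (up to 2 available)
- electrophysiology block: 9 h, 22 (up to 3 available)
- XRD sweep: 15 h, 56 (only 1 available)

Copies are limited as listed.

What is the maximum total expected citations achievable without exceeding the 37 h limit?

By expected citations per h: SAXS beamtime 3.84, XRD sweep 3.73, microarray batch 3.31 lead.
SAXS beamtime + XRD sweep uses 34 of the 37 h and totals 129.

129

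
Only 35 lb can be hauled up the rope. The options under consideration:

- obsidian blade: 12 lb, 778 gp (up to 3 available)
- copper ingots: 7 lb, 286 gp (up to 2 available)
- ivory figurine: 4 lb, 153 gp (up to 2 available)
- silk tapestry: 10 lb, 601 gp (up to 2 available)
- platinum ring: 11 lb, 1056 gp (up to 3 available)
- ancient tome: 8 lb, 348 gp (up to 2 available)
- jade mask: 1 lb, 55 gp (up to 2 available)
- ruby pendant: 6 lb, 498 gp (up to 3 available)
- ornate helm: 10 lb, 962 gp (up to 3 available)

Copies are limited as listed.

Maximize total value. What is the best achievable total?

A density-first pass picks 2×jade mask + 3×ornate helm — 2996 at 32 lb.
Replace 3×ornate helm with 3×platinum ring: the trade gains 282 net, giving 3278 at 35 lb.
Nothing else within 35 lb beats 3278.

3278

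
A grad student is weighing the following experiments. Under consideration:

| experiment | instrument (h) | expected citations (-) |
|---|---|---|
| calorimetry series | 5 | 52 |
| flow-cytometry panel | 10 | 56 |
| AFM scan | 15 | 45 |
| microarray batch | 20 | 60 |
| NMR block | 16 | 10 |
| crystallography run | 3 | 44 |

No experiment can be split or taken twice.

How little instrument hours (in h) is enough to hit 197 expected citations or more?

Minimise h subject to total expected citations ≥ 197.
Taking calorimetry series + flow-cytometry panel + AFM scan + crystallography run gives 197 (≥ 197) for 33 h.
Below 33 h the best achievable stays under 197.

33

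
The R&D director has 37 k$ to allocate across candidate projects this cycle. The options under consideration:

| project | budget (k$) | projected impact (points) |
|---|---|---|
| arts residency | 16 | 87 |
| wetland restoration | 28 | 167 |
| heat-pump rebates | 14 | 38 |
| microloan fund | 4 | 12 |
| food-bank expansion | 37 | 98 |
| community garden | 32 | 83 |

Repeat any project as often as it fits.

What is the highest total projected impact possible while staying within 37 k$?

191

Ranking by ratio (projected impact/k$): wetland restoration 5.96, arts residency 5.44, microloan fund 3.00, heat-pump rebates 2.71.
Wetland restoration + 2×microloan fund uses 36 of the 37 k$ and totals 191.
The spare 1 k$ is too small for any remaining project, and no exchange beats 191.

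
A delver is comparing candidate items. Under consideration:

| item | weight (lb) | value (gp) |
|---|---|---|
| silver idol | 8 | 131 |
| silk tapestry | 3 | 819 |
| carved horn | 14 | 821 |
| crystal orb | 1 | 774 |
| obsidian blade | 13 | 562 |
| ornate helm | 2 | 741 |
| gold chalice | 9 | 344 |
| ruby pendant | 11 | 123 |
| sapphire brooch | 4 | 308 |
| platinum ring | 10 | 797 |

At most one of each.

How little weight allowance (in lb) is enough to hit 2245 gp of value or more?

6

Look for the lowest-weight combination reaching 2245.
Taking silk tapestry + crystal orb + ornate helm gives 2334 (≥ 2245) for 6 lb.
No combination under 6 lb hits 2245.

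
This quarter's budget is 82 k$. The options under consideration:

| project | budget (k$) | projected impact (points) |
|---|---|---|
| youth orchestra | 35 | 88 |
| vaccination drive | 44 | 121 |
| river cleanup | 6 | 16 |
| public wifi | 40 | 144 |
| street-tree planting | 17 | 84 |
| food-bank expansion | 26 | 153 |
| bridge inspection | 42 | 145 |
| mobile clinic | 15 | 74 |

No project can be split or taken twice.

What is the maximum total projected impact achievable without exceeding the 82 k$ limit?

371

Density check — food-bank expansion 5.88, street-tree planting 4.94, mobile clinic 4.93 are the best per k$.
Filling by ratio: river cleanup + street-tree planting + food-bank expansion + mobile clinic for 327, with 18 k$ left unused.
The 23 k$ tied up in river cleanup and street-tree planting is better spent on public wifi — total rises to 371 (81 k$).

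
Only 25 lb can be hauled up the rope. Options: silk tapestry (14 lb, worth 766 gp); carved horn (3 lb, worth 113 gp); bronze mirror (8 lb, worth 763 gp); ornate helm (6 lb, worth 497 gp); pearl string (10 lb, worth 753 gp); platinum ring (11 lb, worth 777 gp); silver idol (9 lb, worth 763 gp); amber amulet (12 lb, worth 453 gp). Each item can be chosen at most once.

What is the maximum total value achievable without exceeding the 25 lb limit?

By value per lb: bronze mirror 95.38, silver idol 84.78, ornate helm 82.83, pearl string 75.30 lead.
Taking the top-ratio items first gives bronze mirror + ornate helm + silver idol for 2023 (23 lb).
The 9 lb tied up in silver idol is better spent on platinum ring — total rises to 2037 (25 lb).
No other feasible combination exceeds 2037.

2037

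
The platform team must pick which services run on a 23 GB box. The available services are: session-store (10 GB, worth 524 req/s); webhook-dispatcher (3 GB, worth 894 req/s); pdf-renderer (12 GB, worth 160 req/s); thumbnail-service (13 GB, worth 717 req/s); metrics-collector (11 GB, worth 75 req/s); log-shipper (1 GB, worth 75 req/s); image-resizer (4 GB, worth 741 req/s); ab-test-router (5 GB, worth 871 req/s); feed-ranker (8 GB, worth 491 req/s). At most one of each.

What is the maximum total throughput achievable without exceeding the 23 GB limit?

Density check — webhook-dispatcher 298.00, image-resizer 185.25, ab-test-router 174.20, log-shipper 75.00 are the best per GB.
A density-first pass picks webhook-dispatcher + log-shipper + image-resizer + ab-test-router + feed-ranker — 3072 at 21 GB.
Replace feed-ranker with session-store: the trade gains 33 net, giving 3105 at 23 GB.
Next best is webhook-dispatcher + log-shipper + image-resizer + ab-test-router + feed-ranker at 3072 (21 GB) — short by 33.

3105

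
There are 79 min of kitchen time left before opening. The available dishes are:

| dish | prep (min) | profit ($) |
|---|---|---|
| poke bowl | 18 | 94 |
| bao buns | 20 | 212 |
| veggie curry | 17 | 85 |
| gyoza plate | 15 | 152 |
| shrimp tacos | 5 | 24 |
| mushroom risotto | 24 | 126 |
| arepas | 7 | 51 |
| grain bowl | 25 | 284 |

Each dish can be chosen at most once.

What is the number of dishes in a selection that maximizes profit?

Best achievable profit is 742.
poke bowl + bao buns + gyoza plate + grain bowl hits 742 at 78 min.
All optima have 4 dishes.

4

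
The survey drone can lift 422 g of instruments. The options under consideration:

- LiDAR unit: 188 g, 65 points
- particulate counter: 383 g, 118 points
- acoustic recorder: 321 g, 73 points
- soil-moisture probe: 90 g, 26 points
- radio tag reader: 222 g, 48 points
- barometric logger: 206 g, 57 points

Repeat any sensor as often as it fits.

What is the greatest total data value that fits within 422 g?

130

2×LiDAR unit uses 376 of the 422 g and totals 130.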